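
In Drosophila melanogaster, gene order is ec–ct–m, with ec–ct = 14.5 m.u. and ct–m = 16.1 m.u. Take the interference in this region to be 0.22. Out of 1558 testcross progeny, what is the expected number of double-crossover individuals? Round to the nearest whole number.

Map distances give recombination frequencies of 0.145 and 0.161 for the two intervals.
With interference 0.22 (so coincidence = 0.78), expected double-crossover frequency = 0.145 × 0.161 × 0.78 = 0.01821.
Expected number = 0.01821 × 1558 = 28.37 ≈ 28.

28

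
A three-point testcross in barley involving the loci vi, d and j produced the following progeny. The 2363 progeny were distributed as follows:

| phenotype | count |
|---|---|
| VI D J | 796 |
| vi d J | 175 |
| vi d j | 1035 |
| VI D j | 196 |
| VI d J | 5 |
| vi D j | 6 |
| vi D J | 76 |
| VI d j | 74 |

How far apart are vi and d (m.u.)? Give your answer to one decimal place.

6.8 m.u.

The two most frequent reciprocal classes, VI D J and vi d j, are the parental types, so the F1 was VI D J / vi d j.
The two rarest classes, VI d J and vi D j, are the double crossovers. Comparing them with the parentals, only the d allele has switched, so d is the middle locus and the order is vi – d – j.
Crossovers in the vi–d interval produce the single-crossover classes vi D J and VI d j (76 + 74 = 150) plus the double crossovers (11).
RF(vi–d) = (150 + 11) / 2363 = 161/2363 = 0.0681 → 6.8 m.u.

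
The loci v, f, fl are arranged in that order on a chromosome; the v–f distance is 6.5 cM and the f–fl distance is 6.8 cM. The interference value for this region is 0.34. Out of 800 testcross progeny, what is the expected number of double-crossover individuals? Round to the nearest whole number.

Map distances give recombination frequencies of 0.065 and 0.068 for the two intervals.
With interference 0.34 (so coincidence = 0.66), expected double-crossover frequency = 0.065 × 0.068 × 0.66 = 0.00292.
Expected number = 0.00292 × 800 = 2.33 ≈ 2.

2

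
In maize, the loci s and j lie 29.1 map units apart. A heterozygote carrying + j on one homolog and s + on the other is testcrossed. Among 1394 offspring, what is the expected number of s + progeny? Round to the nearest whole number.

A map distance of 29.1 map units corresponds to a recombination frequency of 0.291.
The F1 is + j / s +, so s + is a parental gamete class with expected frequency (1 − r)/2 = 0.709/2 = 0.3545.
Expected number = 0.3545 × 1394 = 494.17 ≈ 494.

494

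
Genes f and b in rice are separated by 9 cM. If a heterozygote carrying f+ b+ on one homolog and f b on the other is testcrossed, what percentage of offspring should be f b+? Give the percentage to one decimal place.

A map distance of 9 cM corresponds to a recombination frequency of 0.090.
The F1 is f+ b+ / f b, so f b+ is a recombinant gamete class with expected frequency r/2 = 0.090/2 = 0.0450.
That is 0.0450 = 4.5% of the progeny.

4.5%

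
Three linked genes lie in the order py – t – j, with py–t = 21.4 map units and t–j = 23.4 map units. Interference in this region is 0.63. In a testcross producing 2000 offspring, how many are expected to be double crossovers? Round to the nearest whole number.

Map distances give recombination frequencies of 0.214 and 0.234 for the two intervals.
With interference 0.63 (so coincidence = 0.37), expected double-crossover frequency = 0.214 × 0.234 × 0.37 = 0.01853.
Expected number = 0.01853 × 2000 = 37.06 ≈ 37.

37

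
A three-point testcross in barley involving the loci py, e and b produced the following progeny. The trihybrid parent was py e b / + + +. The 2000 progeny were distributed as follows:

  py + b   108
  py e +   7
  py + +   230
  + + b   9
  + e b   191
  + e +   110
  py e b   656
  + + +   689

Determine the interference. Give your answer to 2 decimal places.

The two rarest classes, py e + and + + b, are the double crossovers. Comparing them with the parentals, only the b allele has switched, so b is the middle locus and the order is py – b – e.
py–b: (421 + 16)/2000 = 0.2185; b–e: (218 + 16)/2000 = 0.1170.
Expected DCO frequency = 0.2185 × 0.1170 ≈ 0.02556; observed = 16/2000 ≈ 0.00800.
Coefficient of coincidence = 0.00800/0.02556 ≈ 0.31; interference = 1 − 0.31 = 0.69.

0.69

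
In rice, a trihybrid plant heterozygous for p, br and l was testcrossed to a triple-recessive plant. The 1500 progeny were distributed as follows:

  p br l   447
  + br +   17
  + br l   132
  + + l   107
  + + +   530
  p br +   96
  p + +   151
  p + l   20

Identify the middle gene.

br

The two most frequent reciprocal classes, p br l and + + +, are the parental types, so the F1 was p br l / + + +.
The two rarest classes, p + l and + br +, are the double crossovers. Comparing them with the parentals, only the br allele has switched, so br is the middle locus and the order is l – br – p.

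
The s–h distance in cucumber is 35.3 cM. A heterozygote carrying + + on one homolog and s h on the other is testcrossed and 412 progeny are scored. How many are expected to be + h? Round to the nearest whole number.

A map distance of 35.3 cM corresponds to a recombination frequency of 0.353.
The F1 is + + / s h, so + h is a recombinant gamete class with expected frequency r/2 = 0.353/2 = 0.1765.
Expected number = 0.1765 × 412 = 72.72 ≈ 73.

73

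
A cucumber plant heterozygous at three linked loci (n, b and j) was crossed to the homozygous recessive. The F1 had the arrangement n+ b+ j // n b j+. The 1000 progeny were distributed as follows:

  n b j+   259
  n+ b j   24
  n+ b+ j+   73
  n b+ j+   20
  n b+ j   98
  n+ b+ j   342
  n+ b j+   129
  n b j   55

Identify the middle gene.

The two rarest classes, n+ b j and n b+ j+, are the double crossovers. Comparing them with the parentals, only the b allele has switched, so b is the middle locus and the order is n – b – j.

b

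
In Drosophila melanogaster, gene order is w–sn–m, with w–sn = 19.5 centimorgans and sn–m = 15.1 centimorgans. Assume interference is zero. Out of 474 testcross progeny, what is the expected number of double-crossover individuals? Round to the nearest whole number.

Map distances give recombination frequencies of 0.195 and 0.151 for the two intervals.
With no interference, expected double-crossover frequency = 0.195 × 0.151 = 0.02944.
Expected number = 0.02944 × 474 = 13.96 ≈ 14.

14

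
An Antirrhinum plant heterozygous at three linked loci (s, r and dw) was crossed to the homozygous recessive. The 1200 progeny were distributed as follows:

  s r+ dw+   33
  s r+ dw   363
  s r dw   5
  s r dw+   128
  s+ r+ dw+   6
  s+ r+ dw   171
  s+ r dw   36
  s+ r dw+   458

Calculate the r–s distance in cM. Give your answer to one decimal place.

25.8 cM

The two most frequent reciprocal classes, s+ r dw+ and s r+ dw, are the parental types, so the F1 was s+ r dw+ / s r+ dw.
The two rarest classes, s+ r+ dw+ and s r dw, are the double crossovers. Comparing them with the parentals, only the r allele has switched, so r is the middle locus and the order is s – r – dw.
Crossovers in the s–r interval produce the single-crossover classes s r dw+ and s+ r+ dw (128 + 171 = 299) plus the double crossovers (11).
RF(s–r) = (299 + 11) / 1200 = 310/1200 = 0.2583 → 25.8 cM.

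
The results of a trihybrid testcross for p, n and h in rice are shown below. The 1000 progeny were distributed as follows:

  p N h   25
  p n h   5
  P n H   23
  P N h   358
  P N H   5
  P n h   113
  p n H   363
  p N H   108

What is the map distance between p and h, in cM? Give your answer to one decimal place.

The two most frequent reciprocal classes, p n H and P N h, are the parental types, so the F1 was p n H / P N h.
The two rarest classes, p n h and P N H, are the double crossovers. Comparing them with the parentals, only the h allele has switched, so h is the middle locus and the order is n – h – p.
Crossovers in the h–p interval produce the single-crossover classes P n H and p N h (23 + 25 = 48) plus the double crossovers (10).
RF(h–p) = (48 + 10) / 1000 = 58/1000 = 0.0580 → 5.8 cM.

5.8 cM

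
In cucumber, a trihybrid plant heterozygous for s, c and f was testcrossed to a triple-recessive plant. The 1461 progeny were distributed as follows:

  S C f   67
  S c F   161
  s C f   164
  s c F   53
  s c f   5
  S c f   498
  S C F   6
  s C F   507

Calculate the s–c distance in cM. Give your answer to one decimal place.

The two most frequent reciprocal classes, s C F and S c f, are the parental types, so the F1 was s C F / S c f.
The two rarest classes, S C F and s c f, are the double crossovers. Comparing them with the parentals, only the s allele has switched, so s is the middle locus and the order is c – s – f.
Crossovers in the c–s interval produce the single-crossover classes s c F and S C f (53 + 67 = 120) plus the double crossovers (11).
RF(c–s) = (120 + 11) / 1461 = 131/1461 = 0.0897 → 9.0 cM.

9.0 cM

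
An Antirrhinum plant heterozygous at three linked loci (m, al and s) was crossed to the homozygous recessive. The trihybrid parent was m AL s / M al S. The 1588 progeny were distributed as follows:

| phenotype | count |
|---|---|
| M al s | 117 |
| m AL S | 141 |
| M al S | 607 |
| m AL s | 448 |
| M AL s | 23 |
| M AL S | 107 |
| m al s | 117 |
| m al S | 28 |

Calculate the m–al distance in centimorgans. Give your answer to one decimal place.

The two rarest classes, M AL s and m al S, are the double crossovers. Comparing them with the parentals, only the m allele has switched, so m is the middle locus and the order is al – m – s.
Crossovers in the al–m interval produce the single-crossover classes m al s and M AL S (117 + 107 = 224) plus the double crossovers (51).
RF(al–m) = (224 + 51) / 1588 = 275/1588 = 0.1732 → 17.3 centimorgans.

17.3 centimorgans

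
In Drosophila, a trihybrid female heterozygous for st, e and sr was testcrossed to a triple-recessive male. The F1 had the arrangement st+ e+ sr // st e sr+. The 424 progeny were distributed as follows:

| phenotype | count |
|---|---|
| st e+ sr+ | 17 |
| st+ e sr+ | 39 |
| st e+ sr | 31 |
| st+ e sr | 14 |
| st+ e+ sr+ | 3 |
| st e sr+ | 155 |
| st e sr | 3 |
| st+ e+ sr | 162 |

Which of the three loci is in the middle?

sr

The two rarest classes, st+ e+ sr+ and st e sr, are the double crossovers. Comparing them with the parentals, only the sr allele has switched, so sr is the middle locus and the order is st – sr – e.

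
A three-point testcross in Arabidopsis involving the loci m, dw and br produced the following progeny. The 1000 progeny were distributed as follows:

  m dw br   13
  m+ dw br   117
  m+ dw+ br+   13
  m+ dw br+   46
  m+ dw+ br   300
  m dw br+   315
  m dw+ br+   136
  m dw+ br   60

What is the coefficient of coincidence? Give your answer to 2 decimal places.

0.71

The two most frequent reciprocal classes, m+ dw+ br and m dw br+, are the parental types, so the F1 was m+ dw+ br / m dw br+.
The two rarest classes, m+ dw+ br+ and m dw br, are the double crossovers. Comparing them with the parentals, only the br allele has switched, so br is the middle locus and the order is dw – br – m.
dw–br: (253 + 26)/1000 = 0.2790; br–m: (106 + 26)/1000 = 0.1320.
Expected DCO frequency = 0.2790 × 0.1320 ≈ 0.03683; observed = 26/1000 ≈ 0.02600.
Coefficient of coincidence = 0.02600/0.03683 ≈ 0.71.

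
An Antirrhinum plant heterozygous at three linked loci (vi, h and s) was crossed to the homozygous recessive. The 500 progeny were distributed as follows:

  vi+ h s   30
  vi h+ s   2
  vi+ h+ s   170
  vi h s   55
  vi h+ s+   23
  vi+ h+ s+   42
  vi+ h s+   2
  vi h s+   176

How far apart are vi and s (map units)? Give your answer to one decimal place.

20.2 map units

The two most frequent reciprocal classes, vi+ h+ s and vi h s+, are the parental types, so the F1 was vi+ h+ s / vi h s+.
The two rarest classes, vi h+ s and vi+ h s+, are the double crossovers. Comparing them with the parentals, only the vi allele has switched, so vi is the middle locus and the order is h – vi – s.
Crossovers in the vi–s interval produce the single-crossover classes vi+ h+ s+ and vi h s (42 + 55 = 97) plus the double crossovers (4).
RF(vi–s) = (97 + 4) / 500 = 101/500 = 0.2020 → 20.2 map units.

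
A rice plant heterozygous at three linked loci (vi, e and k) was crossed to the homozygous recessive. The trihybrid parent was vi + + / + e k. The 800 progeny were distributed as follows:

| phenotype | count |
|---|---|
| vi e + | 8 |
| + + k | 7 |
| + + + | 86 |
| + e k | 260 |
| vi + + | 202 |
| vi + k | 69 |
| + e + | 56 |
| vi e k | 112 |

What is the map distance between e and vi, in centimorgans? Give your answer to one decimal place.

26.6 centimorgans

The two rarest classes, vi e + and + + k, are the double crossovers. Comparing them with the parentals, only the e allele has switched, so e is the middle locus and the order is vi – e – k.
Crossovers in the vi–e interval produce the single-crossover classes + + + and vi e k (86 + 112 = 198) plus the double crossovers (15).
RF(vi–e) = (198 + 15) / 800 = 213/800 = 0.2662 → 26.6 centimorgans.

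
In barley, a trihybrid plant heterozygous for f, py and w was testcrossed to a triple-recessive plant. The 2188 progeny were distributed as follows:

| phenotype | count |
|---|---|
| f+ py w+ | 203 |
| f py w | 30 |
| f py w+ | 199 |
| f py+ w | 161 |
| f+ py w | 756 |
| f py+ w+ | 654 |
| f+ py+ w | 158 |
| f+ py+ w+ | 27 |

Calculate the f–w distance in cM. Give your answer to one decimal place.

19.2 cM

The two most frequent reciprocal classes, f+ py w and f py+ w+, are the parental types, so the F1 was f+ py w / f py+ w+.
The two rarest classes, f py w and f+ py+ w+, are the double crossovers. Comparing them with the parentals, only the f allele has switched, so f is the middle locus and the order is w – f – py.
Crossovers in the w–f interval produce the single-crossover classes f+ py w+ and f py+ w (203 + 161 = 364) plus the double crossovers (57).
RF(w–f) = (364 + 57) / 2188 = 421/2188 = 0.1924 → 19.2 cM.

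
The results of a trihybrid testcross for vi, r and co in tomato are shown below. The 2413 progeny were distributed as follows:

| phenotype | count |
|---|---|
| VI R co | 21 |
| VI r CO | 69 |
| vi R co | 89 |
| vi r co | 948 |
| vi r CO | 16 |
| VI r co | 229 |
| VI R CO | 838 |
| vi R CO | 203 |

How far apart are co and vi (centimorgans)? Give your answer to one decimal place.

The two most frequent reciprocal classes, VI R CO and vi r co, are the parental types, so the F1 was VI R CO / vi r co.
The two rarest classes, VI R co and vi r CO, are the double crossovers. Comparing them with the parentals, only the co allele has switched, so co is the middle locus and the order is r – co – vi.
Crossovers in the co–vi interval produce the single-crossover classes vi R CO and VI r co (203 + 229 = 432) plus the double crossovers (37).
RF(co–vi) = (432 + 37) / 2413 = 469/2413 = 0.1944 → 19.4 centimorgans.

19.4 centimorgans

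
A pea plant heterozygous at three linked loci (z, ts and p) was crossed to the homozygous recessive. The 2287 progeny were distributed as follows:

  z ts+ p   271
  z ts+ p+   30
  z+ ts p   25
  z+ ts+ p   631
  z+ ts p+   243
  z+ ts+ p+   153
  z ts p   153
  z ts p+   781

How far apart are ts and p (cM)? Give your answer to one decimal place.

15.8 cM

The two most frequent reciprocal classes, z ts p+ and z+ ts+ p, are the parental types, so the F1 was z ts p+ / z+ ts+ p.
The two rarest classes, z ts+ p+ and z+ ts p, are the double crossovers. Comparing them with the parentals, only the ts allele has switched, so ts is the middle locus and the order is z – ts – p.
Crossovers in the ts–p interval produce the single-crossover classes z ts p and z+ ts+ p+ (153 + 153 = 306) plus the double crossovers (55).
RF(ts–p) = (306 + 55) / 2287 = 361/2287 = 0.1578 → 15.8 cM.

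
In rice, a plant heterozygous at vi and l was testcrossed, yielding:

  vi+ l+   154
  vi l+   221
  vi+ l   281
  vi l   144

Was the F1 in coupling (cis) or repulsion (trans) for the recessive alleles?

The two most frequent classes are vi+ l (281) and vi l+ (221); these are the parental (non-recombinant) types.
So the F1 carried vi+ l on one chromosome and vi l+ on the other — the recessive alleles are on opposite chromosomes (trans / repulsion).

trans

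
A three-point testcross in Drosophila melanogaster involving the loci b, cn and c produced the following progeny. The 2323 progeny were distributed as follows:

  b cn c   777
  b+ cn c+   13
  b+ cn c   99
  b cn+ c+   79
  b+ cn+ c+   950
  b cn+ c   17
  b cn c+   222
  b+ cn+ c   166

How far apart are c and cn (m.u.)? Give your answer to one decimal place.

The two most frequent reciprocal classes, b+ cn+ c+ and b cn c, are the parental types, so the F1 was b+ cn+ c+ / b cn c.
The two rarest classes, b+ cn c+ and b cn+ c, are the double crossovers. Comparing them with the parentals, only the cn allele has switched, so cn is the middle locus and the order is c – cn – b.
Crossovers in the c–cn interval produce the single-crossover classes b+ cn+ c and b cn c+ (166 + 222 = 388) plus the double crossovers (30).
RF(c–cn) = (388 + 30) / 2323 = 418/2323 = 0.1799 → 18.0 m.u.

18.0 m.u.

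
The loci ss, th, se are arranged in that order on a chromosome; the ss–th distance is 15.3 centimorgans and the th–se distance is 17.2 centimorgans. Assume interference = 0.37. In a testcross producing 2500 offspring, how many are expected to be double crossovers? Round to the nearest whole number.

Map distances give recombination frequencies of 0.153 and 0.172 for the two intervals.
With interference 0.37 (so coincidence = 0.63), expected double-crossover frequency = 0.153 × 0.172 × 0.63 = 0.01658.
Expected number = 0.01658 × 2500 = 41.45 ≈ 41.

41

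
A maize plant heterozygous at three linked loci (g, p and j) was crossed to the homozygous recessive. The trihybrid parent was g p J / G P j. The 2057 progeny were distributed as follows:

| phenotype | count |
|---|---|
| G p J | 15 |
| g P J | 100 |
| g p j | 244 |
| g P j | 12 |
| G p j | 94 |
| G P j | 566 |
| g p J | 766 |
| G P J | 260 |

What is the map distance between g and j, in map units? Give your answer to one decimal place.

25.8 map units

The two rarest classes, G p J and g P j, are the double crossovers. Comparing them with the parentals, only the g allele has switched, so g is the middle locus and the order is j – g – p.
Crossovers in the j–g interval produce the single-crossover classes g p j and G P J (244 + 260 = 504) plus the double crossovers (27).
RF(j–g) = (504 + 27) / 2057 = 531/2057 = 0.2581 → 25.8 map units.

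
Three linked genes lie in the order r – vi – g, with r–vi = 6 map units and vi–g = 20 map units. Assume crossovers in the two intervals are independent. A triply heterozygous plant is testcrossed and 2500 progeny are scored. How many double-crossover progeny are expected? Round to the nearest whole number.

Map distances give recombination frequencies of 0.060 and 0.200 for the two intervals.
With no interference, expected double-crossover frequency = 0.060 × 0.200 = 0.01200.
Expected number = 0.01200 × 2500 = 30.00 ≈ 30.

30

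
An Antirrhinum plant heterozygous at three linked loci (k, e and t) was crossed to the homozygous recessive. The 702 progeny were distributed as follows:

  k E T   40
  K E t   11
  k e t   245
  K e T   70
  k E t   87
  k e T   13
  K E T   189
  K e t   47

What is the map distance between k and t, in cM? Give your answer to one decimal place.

15.8 cM

The two most frequent reciprocal classes, K E T and k e t, are the parental types, so the F1 was K E T / k e t.
The two rarest classes, K E t and k e T, are the double crossovers. Comparing them with the parentals, only the t allele has switched, so t is the middle locus and the order is k – t – e.
Crossovers in the k–t interval produce the single-crossover classes k E T and K e t (40 + 47 = 87) plus the double crossovers (24).
RF(k–t) = (87 + 24) / 702 = 111/702 = 0.1581 → 15.8 cM.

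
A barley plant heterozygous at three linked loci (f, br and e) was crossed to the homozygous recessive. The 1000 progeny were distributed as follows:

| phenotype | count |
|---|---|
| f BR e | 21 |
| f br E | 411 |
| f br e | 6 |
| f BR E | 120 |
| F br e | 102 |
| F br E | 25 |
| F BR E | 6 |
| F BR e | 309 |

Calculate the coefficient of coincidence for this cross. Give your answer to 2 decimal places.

0.88

The two most frequent reciprocal classes, F BR e and f br E, are the parental types, so the F1 was F BR e / f br E.
The two rarest classes, F BR E and f br e, are the double crossovers. Comparing them with the parentals, only the e allele has switched, so e is the middle locus and the order is f – e – br.
f–e: (46 + 12)/1000 = 0.0580; e–br: (222 + 12)/1000 = 0.2340.
Expected DCO frequency = 0.0580 × 0.2340 ≈ 0.01357; observed = 12/1000 ≈ 0.01200.
Coefficient of coincidence = 0.01200/0.01357 ≈ 0.88.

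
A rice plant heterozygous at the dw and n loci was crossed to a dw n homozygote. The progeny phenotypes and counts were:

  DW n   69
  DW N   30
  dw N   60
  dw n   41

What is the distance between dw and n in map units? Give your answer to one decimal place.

35.5 map units

The two most frequent classes, DW n (69) and dw N (60), are the parental types, so the F1 was DW n / dw N.
The recombinant classes are DW N and dw n: 30 + 41 = 71.
Recombination frequency = 71/200 = 0.3550 ≈ 35.5%, i.e. 35.5 map units.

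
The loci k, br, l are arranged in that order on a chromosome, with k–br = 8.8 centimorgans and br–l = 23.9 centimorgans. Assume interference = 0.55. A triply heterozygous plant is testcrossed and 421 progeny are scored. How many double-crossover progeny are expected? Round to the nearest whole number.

Map distances give recombination frequencies of 0.088 and 0.239 for the two intervals.
With interference 0.55 (so coincidence = 0.45), expected double-crossover frequency = 0.088 × 0.239 × 0.45 = 0.00946.
Expected number = 0.00946 × 421 = 3.98 ≈ 4.

4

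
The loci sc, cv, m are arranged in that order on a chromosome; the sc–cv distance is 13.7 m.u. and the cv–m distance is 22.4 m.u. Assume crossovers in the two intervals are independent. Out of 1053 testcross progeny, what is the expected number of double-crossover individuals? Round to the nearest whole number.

32

Map distances give recombination frequencies of 0.137 and 0.224 for the two intervals.
With no interference, expected double-crossover frequency = 0.137 × 0.224 = 0.03069.
Expected number = 0.03069 × 1053 = 32.31 ≈ 32.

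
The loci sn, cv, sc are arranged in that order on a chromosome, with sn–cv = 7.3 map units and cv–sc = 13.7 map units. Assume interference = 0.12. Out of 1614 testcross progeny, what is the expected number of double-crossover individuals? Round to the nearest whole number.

Map distances give recombination frequencies of 0.073 and 0.137 for the two intervals.
With interference 0.12 (so coincidence = 0.88), expected double-crossover frequency = 0.073 × 0.137 × 0.88 = 0.00880.
Expected number = 0.00880 × 1614 = 14.20 ≈ 14.

14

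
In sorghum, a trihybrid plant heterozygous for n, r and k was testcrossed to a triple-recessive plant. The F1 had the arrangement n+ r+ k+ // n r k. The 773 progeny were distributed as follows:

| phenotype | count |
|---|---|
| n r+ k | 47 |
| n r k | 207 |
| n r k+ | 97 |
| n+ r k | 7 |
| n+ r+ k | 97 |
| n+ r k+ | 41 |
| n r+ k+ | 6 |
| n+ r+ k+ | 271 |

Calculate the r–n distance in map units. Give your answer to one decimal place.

The two rarest classes, n r+ k+ and n+ r k, are the double crossovers. Comparing them with the parentals, only the n allele has switched, so n is the middle locus and the order is k – n – r.
Crossovers in the n–r interval produce the single-crossover classes n+ r k+ and n r+ k (41 + 47 = 88) plus the double crossovers (13).
RF(n–r) = (88 + 13) / 773 = 101/773 = 0.1307 → 13.1 map units.

13.1 map units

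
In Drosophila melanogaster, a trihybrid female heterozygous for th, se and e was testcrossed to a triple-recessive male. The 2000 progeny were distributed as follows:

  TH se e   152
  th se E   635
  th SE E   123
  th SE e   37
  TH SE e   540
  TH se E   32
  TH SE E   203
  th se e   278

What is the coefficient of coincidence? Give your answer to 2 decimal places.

The two most frequent reciprocal classes, TH SE e and th se E, are the parental types, so the F1 was TH SE e / th se E.
The two rarest classes, th SE e and TH se E, are the double crossovers. Comparing them with the parentals, only the th allele has switched, so th is the middle locus and the order is se – th – e.
se–th: (275 + 69)/2000 = 0.1720; th–e: (481 + 69)/2000 = 0.2750.
Expected DCO frequency = 0.1720 × 0.2750 ≈ 0.04730; observed = 69/2000 ≈ 0.03450.
Coefficient of coincidence = 0.03450/0.04730 ≈ 0.73.

0.73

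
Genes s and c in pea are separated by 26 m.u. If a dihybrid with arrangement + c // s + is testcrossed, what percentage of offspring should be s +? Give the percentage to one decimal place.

A map distance of 26 m.u. corresponds to a recombination frequency of 0.260.
The F1 is + c / s +, so s + is a parental gamete class with expected frequency (1 − r)/2 = 0.740/2 = 0.3700.
That is 0.3700 = 37.0% of the progeny.

37.0%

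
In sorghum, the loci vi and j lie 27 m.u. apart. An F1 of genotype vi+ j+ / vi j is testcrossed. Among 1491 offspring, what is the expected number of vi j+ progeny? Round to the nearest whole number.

201

A map distance of 27 m.u. corresponds to a recombination frequency of 0.270.
The F1 is vi+ j+ / vi j, so vi j+ is a recombinant gamete class with expected frequency r/2 = 0.270/2 = 0.1350.
Expected number = 0.1350 × 1491 = 201.29 ≈ 201.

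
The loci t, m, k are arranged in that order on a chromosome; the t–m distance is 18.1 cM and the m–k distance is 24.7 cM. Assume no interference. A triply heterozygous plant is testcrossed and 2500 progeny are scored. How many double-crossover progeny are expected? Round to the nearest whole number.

Map distances give recombination frequencies of 0.181 and 0.247 for the two intervals.
With no interference, expected double-crossover frequency = 0.181 × 0.247 = 0.04471.
Expected number = 0.04471 × 2500 = 111.77 ≈ 112.

112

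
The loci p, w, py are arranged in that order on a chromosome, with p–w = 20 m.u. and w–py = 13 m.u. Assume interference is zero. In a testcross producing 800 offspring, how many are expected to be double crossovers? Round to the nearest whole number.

Map distances give recombination frequencies of 0.200 and 0.130 for the two intervals.
With no interference, expected double-crossover frequency = 0.200 × 0.130 = 0.02600.
Expected number = 0.02600 × 800 = 20.80 ≈ 21.

21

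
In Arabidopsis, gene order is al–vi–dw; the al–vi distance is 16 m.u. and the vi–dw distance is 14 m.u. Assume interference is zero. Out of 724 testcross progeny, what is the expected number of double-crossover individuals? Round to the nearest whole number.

16

Map distances give recombination frequencies of 0.160 and 0.140 for the two intervals.
With no interference, expected double-crossover frequency = 0.160 × 0.140 = 0.02240.
Expected number = 0.02240 × 724 = 16.22 ≈ 16.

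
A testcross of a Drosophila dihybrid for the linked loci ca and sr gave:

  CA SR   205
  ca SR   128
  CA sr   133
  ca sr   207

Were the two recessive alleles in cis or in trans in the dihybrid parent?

cis

The two most frequent classes are CA SR (205) and ca sr (207); these are the parental (non-recombinant) types.
So the F1 carried CA SR on one chromosome and ca sr on the other — the recessive alleles are on the same chromosome (cis / coupling).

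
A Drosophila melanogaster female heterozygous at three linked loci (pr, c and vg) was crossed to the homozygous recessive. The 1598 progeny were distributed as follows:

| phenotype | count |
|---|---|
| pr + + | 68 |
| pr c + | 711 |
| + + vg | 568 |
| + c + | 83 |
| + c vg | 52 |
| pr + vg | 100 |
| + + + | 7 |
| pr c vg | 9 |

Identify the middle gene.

The two most frequent reciprocal classes, pr c + and + + vg, are the parental types, so the F1 was pr c + / + + vg.
The two rarest classes, pr c vg and + + +, are the double crossovers. Comparing them with the parentals, only the vg allele has switched, so vg is the middle locus and the order is pr – vg – c.

vg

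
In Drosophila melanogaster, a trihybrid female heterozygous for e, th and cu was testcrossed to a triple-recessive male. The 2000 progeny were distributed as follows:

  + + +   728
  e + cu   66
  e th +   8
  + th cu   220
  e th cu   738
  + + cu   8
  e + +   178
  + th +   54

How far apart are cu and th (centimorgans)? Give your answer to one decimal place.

The two most frequent reciprocal classes, + + + and e th cu, are the parental types, so the F1 was + + + / e th cu.
The two rarest classes, + + cu and e th +, are the double crossovers. Comparing them with the parentals, only the cu allele has switched, so cu is the middle locus and the order is th – cu – e.
Crossovers in the th–cu interval produce the single-crossover classes + th + and e + cu (54 + 66 = 120) plus the double crossovers (16).
RF(th–cu) = (120 + 16) / 2000 = 136/2000 = 0.0680 → 6.8 centimorgans.

6.8 centimorgans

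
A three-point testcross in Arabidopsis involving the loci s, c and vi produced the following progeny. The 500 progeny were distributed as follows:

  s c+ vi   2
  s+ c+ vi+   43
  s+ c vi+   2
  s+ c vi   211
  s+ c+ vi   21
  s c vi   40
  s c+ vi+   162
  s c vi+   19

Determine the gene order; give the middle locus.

vi

The two most frequent reciprocal classes, s c+ vi+ and s+ c vi, are the parental types, so the F1 was s c+ vi+ / s+ c vi.
The two rarest classes, s c+ vi and s+ c vi+, are the double crossovers. Comparing them with the parentals, only the vi allele has switched, so vi is the middle locus and the order is s – vi – c.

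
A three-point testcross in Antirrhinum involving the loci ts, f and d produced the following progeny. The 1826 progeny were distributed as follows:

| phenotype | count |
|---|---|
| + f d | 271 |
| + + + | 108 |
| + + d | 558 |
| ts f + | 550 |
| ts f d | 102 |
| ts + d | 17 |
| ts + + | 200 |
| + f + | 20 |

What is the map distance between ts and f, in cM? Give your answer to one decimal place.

27.8 cM

The two most frequent reciprocal classes, ts f + and + + d, are the parental types, so the F1 was ts f + / + + d.
The two rarest classes, + f + and ts + d, are the double crossovers. Comparing them with the parentals, only the ts allele has switched, so ts is the middle locus and the order is d – ts – f.
Crossovers in the ts–f interval produce the single-crossover classes ts + + and + f d (200 + 271 = 471) plus the double crossovers (37).
RF(ts–f) = (471 + 37) / 1826 = 508/1826 = 0.2782 → 27.8 cM.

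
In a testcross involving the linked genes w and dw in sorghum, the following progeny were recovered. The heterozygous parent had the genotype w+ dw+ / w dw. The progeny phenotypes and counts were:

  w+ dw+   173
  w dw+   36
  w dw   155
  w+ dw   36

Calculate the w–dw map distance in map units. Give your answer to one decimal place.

The recombinant classes are w+ dw and w dw+: 36 + 36 = 72.
Recombination frequency = 72/400 = 0.1800 ≈ 18.0%, i.e. 18.0 map units.

18.0 map units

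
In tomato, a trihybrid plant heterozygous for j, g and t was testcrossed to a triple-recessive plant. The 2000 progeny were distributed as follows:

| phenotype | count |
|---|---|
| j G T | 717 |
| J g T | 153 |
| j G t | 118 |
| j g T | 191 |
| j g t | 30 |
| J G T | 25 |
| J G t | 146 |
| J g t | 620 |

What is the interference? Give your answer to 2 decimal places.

0.14

The two most frequent reciprocal classes, J g t and j G T, are the parental types, so the F1 was J g t / j G T.
The two rarest classes, j g t and J G T, are the double crossovers. Comparing them with the parentals, only the j allele has switched, so j is the middle locus and the order is g – j – t.
g–j: (337 + 55)/2000 = 0.1960; j–t: (271 + 55)/2000 = 0.1630.
Expected DCO frequency = 0.1960 × 0.1630 ≈ 0.03195; observed = 55/2000 ≈ 0.02750.
Coefficient of coincidence = 0.02750/0.03195 ≈ 0.86; interference = 1 − 0.86 = 0.14.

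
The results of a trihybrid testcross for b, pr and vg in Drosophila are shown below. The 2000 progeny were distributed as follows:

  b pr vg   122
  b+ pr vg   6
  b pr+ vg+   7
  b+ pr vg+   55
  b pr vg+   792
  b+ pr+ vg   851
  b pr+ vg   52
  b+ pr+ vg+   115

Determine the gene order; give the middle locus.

pr

The two most frequent reciprocal classes, b+ pr+ vg and b pr vg+, are the parental types, so the F1 was b+ pr+ vg / b pr vg+.
The two rarest classes, b+ pr vg and b pr+ vg+, are the double crossovers. Comparing them with the parentals, only the pr allele has switched, so pr is the middle locus and the order is b – pr – vg.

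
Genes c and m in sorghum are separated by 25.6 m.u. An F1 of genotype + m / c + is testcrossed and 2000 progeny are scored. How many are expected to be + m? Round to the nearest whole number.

744

A map distance of 25.6 m.u. corresponds to a recombination frequency of 0.256.
The F1 is + m / c +, so + m is a parental gamete class with expected frequency (1 − r)/2 = 0.744/2 = 0.3720.
Expected number = 0.3720 × 2000 = 744.00 ≈ 744.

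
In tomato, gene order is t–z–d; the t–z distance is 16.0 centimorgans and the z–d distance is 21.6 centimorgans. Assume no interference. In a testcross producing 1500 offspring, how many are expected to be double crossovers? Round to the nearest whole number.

52

Map distances give recombination frequencies of 0.160 and 0.216 for the two intervals.
With no interference, expected double-crossover frequency = 0.160 × 0.216 = 0.03456.
Expected number = 0.03456 × 1500 = 51.84 ≈ 52.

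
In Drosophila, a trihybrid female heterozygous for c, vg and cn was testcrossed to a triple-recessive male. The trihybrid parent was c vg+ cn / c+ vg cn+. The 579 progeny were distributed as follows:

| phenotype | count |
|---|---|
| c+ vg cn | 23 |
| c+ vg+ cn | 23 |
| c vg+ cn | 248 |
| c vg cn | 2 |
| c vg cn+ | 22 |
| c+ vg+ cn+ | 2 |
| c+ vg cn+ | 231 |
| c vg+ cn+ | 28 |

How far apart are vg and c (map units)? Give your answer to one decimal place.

8.5 map units

The two rarest classes, c vg cn and c+ vg+ cn+, are the double crossovers. Comparing them with the parentals, only the vg allele has switched, so vg is the middle locus and the order is c – vg – cn.
Crossovers in the c–vg interval produce the single-crossover classes c+ vg+ cn and c vg cn+ (23 + 22 = 45) plus the double crossovers (4).
RF(c–vg) = (45 + 4) / 579 = 49/579 = 0.0846 → 8.5 map units.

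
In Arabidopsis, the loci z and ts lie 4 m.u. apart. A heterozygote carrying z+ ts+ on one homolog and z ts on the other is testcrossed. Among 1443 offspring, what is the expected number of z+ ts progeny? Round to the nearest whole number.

29

A map distance of 4 m.u. corresponds to a recombination frequency of 0.040.
The F1 is z+ ts+ / z ts, so z+ ts is a recombinant gamete class with expected frequency r/2 = 0.040/2 = 0.0200.
Expected number = 0.0200 × 1443 = 28.86 ≈ 29.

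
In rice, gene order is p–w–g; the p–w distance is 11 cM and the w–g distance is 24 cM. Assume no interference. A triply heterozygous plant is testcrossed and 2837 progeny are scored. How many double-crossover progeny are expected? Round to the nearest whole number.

75

Map distances give recombination frequencies of 0.110 and 0.240 for the two intervals.
With no interference, expected double-crossover frequency = 0.110 × 0.240 = 0.02640.
Expected number = 0.02640 × 2837 = 74.90 ≈ 75.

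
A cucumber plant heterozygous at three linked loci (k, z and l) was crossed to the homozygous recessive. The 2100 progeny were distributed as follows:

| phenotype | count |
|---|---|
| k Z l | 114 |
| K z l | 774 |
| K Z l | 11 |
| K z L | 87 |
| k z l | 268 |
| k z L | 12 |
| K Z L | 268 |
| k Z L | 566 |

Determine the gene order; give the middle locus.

z

The two most frequent reciprocal classes, k Z L and K z l, are the parental types, so the F1 was k Z L / K z l.
The two rarest classes, k z L and K Z l, are the double crossovers. Comparing them with the parentals, only the z allele has switched, so z is the middle locus and the order is k – z – l.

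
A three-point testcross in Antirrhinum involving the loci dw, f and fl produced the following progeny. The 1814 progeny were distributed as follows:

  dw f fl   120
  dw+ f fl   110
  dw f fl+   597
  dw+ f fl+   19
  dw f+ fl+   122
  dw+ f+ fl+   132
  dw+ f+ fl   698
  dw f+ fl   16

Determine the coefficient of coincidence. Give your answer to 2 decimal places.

0.83

The two most frequent reciprocal classes, dw f fl+ and dw+ f+ fl, are the parental types, so the F1 was dw f fl+ / dw+ f+ fl.
The two rarest classes, dw+ f fl+ and dw f+ fl, are the double crossovers. Comparing them with the parentals, only the dw allele has switched, so dw is the middle locus and the order is fl – dw – f.
fl–dw: (252 + 35)/1814 = 0.1582; dw–f: (232 + 35)/1814 = 0.1472.
Expected DCO frequency = 0.1582 × 0.1472 ≈ 0.02329; observed = 35/1814 ≈ 0.01929.
Coefficient of coincidence = 0.01929/0.02329 ≈ 0.83.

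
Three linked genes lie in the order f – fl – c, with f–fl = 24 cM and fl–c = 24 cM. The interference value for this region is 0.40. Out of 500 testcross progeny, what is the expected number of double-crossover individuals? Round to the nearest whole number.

17

Map distances give recombination frequencies of 0.240 and 0.240 for the two intervals.
With interference 0.40 (so coincidence = 0.60), expected double-crossover frequency = 0.240 × 0.240 × 0.60 = 0.03456.
Expected number = 0.03456 × 500 = 17.28 ≈ 17.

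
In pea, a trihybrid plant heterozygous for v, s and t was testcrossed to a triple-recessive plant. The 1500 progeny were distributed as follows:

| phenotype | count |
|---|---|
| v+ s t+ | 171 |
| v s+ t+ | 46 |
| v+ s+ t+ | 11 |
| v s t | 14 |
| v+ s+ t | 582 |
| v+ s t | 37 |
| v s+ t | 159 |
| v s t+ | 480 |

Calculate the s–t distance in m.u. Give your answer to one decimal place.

The two most frequent reciprocal classes, v+ s+ t and v s t+, are the parental types, so the F1 was v+ s+ t / v s t+.
The two rarest classes, v+ s+ t+ and v s t, are the double crossovers. Comparing them with the parentals, only the t allele has switched, so t is the middle locus and the order is s – t – v.
Crossovers in the s–t interval produce the single-crossover classes v+ s t and v s+ t+ (37 + 46 = 83) plus the double crossovers (25).
RF(s–t) = (83 + 25) / 1500 = 108/1500 = 0.0720 → 7.2 m.u.

7.2 m.u.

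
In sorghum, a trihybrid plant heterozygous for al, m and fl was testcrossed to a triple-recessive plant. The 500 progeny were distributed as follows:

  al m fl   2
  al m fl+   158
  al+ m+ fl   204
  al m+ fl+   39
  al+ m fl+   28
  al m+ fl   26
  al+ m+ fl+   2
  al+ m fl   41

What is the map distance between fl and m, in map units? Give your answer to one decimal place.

The two most frequent reciprocal classes, al+ m+ fl and al m fl+, are the parental types, so the F1 was al+ m+ fl / al m fl+.
The two rarest classes, al+ m+ fl+ and al m fl, are the double crossovers. Comparing them with the parentals, only the fl allele has switched, so fl is the middle locus and the order is al – fl – m.
Crossovers in the fl–m interval produce the single-crossover classes al+ m fl and al m+ fl+ (41 + 39 = 80) plus the double crossovers (4).
RF(fl–m) = (80 + 4) / 500 = 84/500 = 0.1680 → 16.8 map units.

16.8 map units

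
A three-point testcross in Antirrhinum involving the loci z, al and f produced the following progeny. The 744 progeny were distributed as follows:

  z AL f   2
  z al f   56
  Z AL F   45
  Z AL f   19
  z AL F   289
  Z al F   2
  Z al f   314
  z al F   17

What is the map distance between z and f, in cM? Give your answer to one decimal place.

14.1 cM

The two most frequent reciprocal classes, z AL F and Z al f, are the parental types, so the F1 was z AL F / Z al f.
The two rarest classes, z AL f and Z al F, are the double crossovers. Comparing them with the parentals, only the f allele has switched, so f is the middle locus and the order is al – f – z.
Crossovers in the f–z interval produce the single-crossover classes Z AL F and z al f (45 + 56 = 101) plus the double crossovers (4).
RF(f–z) = (101 + 4) / 744 = 105/744 = 0.1411 → 14.1 cM.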